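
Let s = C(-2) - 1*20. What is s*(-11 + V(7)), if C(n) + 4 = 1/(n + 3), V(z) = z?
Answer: 92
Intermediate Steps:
C(n) = -4 + 1/(3 + n) (C(n) = -4 + 1/(n + 3) = -4 + 1/(3 + n))
s = -23 (s = (-11 - 4*(-2))/(3 - 2) - 1*20 = (-11 + 8)/1 - 20 = 1*(-3) - 20 = -3 - 20 = -23)
s*(-11 + V(7)) = -23*(-11 + 7) = -23*(-4) = 92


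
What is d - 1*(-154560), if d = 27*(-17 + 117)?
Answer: 157260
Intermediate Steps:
d = 2700 (d = 27*100 = 2700)
d - 1*(-154560) = 2700 - 1*(-154560) = 2700 + 154560 = 157260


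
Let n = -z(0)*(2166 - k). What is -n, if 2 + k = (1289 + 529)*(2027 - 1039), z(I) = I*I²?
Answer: 0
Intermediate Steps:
z(I) = I³
k = 1796182 (k = -2 + (1289 + 529)*(2027 - 1039) = -2 + 1818*988 = -2 + 1796184 = 1796182)
n = 0 (n = -0³*(2166 - 1*1796182) = -0*(2166 - 1796182) = -0*(-1794016) = -1*0 = 0)
-n = -1*0 = 0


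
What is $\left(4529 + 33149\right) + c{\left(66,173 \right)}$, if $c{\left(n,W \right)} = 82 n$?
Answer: $43090$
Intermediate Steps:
$\left(4529 + 33149\right) + c{\left(66,173 \right)} = \left(4529 + 33149\right) + 82 \cdot 66 = 37678 + 5412 = 43090$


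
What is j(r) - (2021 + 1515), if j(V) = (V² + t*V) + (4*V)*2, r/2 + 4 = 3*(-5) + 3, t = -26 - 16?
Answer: -1424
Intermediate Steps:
t = -42
r = -32 (r = -8 + 2*(3*(-5) + 3) = -8 + 2*(-15 + 3) = -8 + 2*(-12) = -8 - 24 = -32)
j(V) = V² - 34*V (j(V) = (V² - 42*V) + (4*V)*2 = (V² - 42*V) + 8*V = V² - 34*V)
j(r) - (2021 + 1515) = -32*(-34 - 32) - (2021 + 1515) = -32*(-66) - 1*3536 = 2112 - 3536 = -1424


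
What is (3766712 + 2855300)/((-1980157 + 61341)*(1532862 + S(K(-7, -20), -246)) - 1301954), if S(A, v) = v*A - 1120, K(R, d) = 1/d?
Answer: -16555030/7347889902157 ≈ -2.2530e-6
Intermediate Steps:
S(A, v) = -1120 + A*v (S(A, v) = A*v - 1120 = -1120 + A*v)
(3766712 + 2855300)/((-1980157 + 61341)*(1532862 + S(K(-7, -20), -246)) - 1301954) = (3766712 + 2855300)/((-1980157 + 61341)*(1532862 + (-1120 - 246/(-20))) - 1301954) = 6622012/(-1918816*(1532862 + (-1120 - 1/20*(-246))) - 1301954) = 6622012/(-1918816*(1532862 + (-1120 + 123/10)) - 1301954) = 6622012/(-1918816*(1532862 - 11077/10) - 1301954) = 6622012/(-1918816*15317543/10 - 1301954) = 6622012/(-14695773294544/5 - 1301954) = 6622012/(-14695779804314/5) = 6622012*(-5/14695779804314) = -16555030/7347889902157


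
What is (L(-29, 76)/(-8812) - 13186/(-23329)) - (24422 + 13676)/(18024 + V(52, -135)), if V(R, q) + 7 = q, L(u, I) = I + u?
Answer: -2886904688823/1838047398268 ≈ -1.5706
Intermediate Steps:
V(R, q) = -7 + q
(L(-29, 76)/(-8812) - 13186/(-23329)) - (24422 + 13676)/(18024 + V(52, -135)) = ((76 - 29)/(-8812) - 13186/(-23329)) - (24422 + 13676)/(18024 + (-7 - 135)) = (47*(-1/8812) - 13186*(-1/23329)) - 38098/(18024 - 142) = (-47/8812 + 13186/23329) - 38098/17882 = 115098569/205575148 - 38098/17882 = 115098569/205575148 - 1*19049/8941 = 115098569/205575148 - 19049/8941 = -2886904688823/1838047398268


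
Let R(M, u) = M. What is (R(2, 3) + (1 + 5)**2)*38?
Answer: 1444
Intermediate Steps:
(R(2, 3) + (1 + 5)**2)*38 = (2 + (1 + 5)**2)*38 = (2 + 6**2)*38 = (2 + 36)*38 = 38*38 = 1444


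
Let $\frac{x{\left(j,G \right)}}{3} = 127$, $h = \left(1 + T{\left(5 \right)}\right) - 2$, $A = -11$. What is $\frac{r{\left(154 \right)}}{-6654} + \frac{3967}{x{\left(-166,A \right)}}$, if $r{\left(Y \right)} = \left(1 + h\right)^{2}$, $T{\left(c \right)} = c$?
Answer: $\frac{2931877}{281686} \approx 10.408$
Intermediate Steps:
$h = 4$ ($h = \left(1 + 5\right) - 2 = 6 - 2 = 4$)
$x{\left(j,G \right)} = 381$ ($x{\left(j,G \right)} = 3 \cdot 127 = 381$)
$r{\left(Y \right)} = 25$ ($r{\left(Y \right)} = \left(1 + 4\right)^{2} = 5^{2} = 25$)
$\frac{r{\left(154 \right)}}{-6654} + \frac{3967}{x{\left(-166,A \right)}} = \frac{25}{-6654} + \frac{3967}{381} = 25 \left(- \frac{1}{6654}\right) + 3967 \cdot \frac{1}{381} = - \frac{25}{6654} + \frac{3967}{381} = \frac{2931877}{281686}$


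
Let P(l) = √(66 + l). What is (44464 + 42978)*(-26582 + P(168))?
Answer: -2324383244 + 262326*√26 ≈ -2.3230e+9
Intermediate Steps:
(44464 + 42978)*(-26582 + P(168)) = (44464 + 42978)*(-26582 + √(66 + 168)) = 87442*(-26582 + √234) = 87442*(-26582 + 3*√26) = -2324383244 + 262326*√26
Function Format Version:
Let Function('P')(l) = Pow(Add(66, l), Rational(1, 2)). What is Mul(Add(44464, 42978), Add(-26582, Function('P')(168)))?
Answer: Add(-2324383244, Mul(262326, Pow(26, Rational(1, 2)))) ≈ -2.3230e+9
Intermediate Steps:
Mul(Add(44464, 42978), Add(-26582, Function('P')(168))) = Mul(Add(44464, 42978), Add(-26582, Pow(Add(66, 168), Rational(1, 2)))) = Mul(87442, Add(-26582, Pow(234, Rational(1, 2)))) = Mul(87442, Add(-26582, Mul(3, Pow(26, Rational(1, 2))))) = Add(-2324383244, Mul(262326, Pow(26, Rational(1, 2))))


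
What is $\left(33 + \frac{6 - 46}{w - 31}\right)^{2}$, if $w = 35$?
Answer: $529$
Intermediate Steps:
$\left(33 + \frac{6 - 46}{w - 31}\right)^{2} = \left(33 + \frac{6 - 46}{35 - 31}\right)^{2} = \left(33 - \frac{40}{4}\right)^{2} = \left(33 - 10\right)^{2} = 23^{2} = 529$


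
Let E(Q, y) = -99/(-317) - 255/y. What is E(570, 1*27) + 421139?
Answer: 1201483513/2853 ≈ 4.2113e+5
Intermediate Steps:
E(Q, y) = 99/317 - 255/y (E(Q, y) = -99*(-1/317) - 255/y = 99/317 - 255/y)
E(570, 1*27) + 421139 = (99/317 - 255/(1*27)) + 421139 = (99/317 - 255/27) + 421139 = (99/317 - 255*1/27) + 421139 = (99/317 - 85/9) + 421139 = -26054/2853 + 421139 = 1201483513/2853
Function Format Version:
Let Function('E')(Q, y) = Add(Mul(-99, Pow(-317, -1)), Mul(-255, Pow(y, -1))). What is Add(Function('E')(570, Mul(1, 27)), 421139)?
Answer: Rational(1201483513, 2853) ≈ 4.2113e+5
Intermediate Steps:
Function('E')(Q, y) = Add(Rational(99, 317), Mul(-255, Pow(y, -1))) (Function('E')(Q, y) = Add(Mul(-99, Rational(-1, 317)), Mul(-255, Pow(y, -1))) = Add(Rational(99, 317), Mul(-255, Pow(y, -1))))
Add(Function('E')(570, Mul(1, 27)), 421139) = Add(Add(Rational(99, 317), Mul(-255, Pow(Mul(1, 27), -1))), 421139) = Add(Add(Rational(99, 317), Mul(-255, Pow(27, -1))), 421139) = Add(Add(Rational(99, 317), Mul(-255, Rational(1, 27))), 421139) = Add(Add(Rational(99, 317), Rational(-85, 9)), 421139) = Add(Rational(-26054, 2853), 421139) = Rational(1201483513, 2853)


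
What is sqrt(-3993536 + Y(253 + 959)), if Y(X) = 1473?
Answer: I*sqrt(3992063) ≈ 1998.0*I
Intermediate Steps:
sqrt(-3993536 + Y(253 + 959)) = sqrt(-3993536 + 1473) = sqrt(-3992063) = I*sqrt(3992063)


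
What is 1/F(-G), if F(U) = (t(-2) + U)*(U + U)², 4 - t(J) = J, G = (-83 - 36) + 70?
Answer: 1/528220 ≈ 1.8931e-6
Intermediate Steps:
G = -49 (G = -119 + 70 = -49)
t(J) = 4 - J
F(U) = 4*U²*(6 + U) (F(U) = ((4 - 1*(-2)) + U)*(U + U)² = ((4 + 2) + U)*(2*U)² = (6 + U)*(4*U²) = 4*U²*(6 + U))
1/F(-G) = 1/(4*(-1*(-49))²*(6 - 1*(-49))) = 1/(4*49²*(6 + 49)) = 1/(4*2401*55) = 1/528220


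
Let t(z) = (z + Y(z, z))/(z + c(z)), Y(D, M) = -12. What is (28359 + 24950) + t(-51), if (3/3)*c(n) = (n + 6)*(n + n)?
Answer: 80656496/1513 ≈ 53309.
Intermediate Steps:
c(n) = 2*n*(6 + n) (c(n) = (n + 6)*(n + n) = (6 + n)*(2*n) = 2*n*(6 + n))
t(z) = (-12 + z)/(z + 2*z*(6 + z)) (t(z) = (z - 12)/(z + 2*z*(6 + z)) = (-12 + z)/(z + 2*z*(6 + z)))
(28359 + 24950) + t(-51) = (28359 + 24950) + (-12 - 51)/((-51)*(13 + 2*(-51))) = 53309 - 1/51*(-63)/(13 - 102) = 53309 - 1/51*(-63)/(-89) = 53309 - 1/51*(-1/89)*(-63) = 53309 - 21/1513 = 80656496/1513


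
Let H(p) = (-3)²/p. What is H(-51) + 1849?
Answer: 31430/17 ≈ 1848.8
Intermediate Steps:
H(p) = 9/p
H(-51) + 1849 = 9/(-51) + 1849 = 9*(-1/51) + 1849 = -3/17 + 1849 = 31430/17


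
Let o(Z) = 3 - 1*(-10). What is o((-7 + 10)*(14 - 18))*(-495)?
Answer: -6435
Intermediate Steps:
o(Z) = 13 (o(Z) = 3 + 10 = 13)
o((-7 + 10)*(14 - 18))*(-495) = 13*(-495) = -6435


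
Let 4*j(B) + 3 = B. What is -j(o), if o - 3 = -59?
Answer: 59/4 ≈ 14.750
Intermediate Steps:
o = -56 (o = 3 - 59 = -56)
j(B) = -¾ + B/4
-j(o) = -(-¾ + (¼)*(-56)) = -(-¾ - 14) = -1*(-59/4) = 59/4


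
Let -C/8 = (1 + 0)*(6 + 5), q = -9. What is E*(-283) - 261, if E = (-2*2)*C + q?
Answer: -97330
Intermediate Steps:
C = -88 (C = -8*(1 + 0)*(6 + 5) = -8*11 = -88)
E = 343 (E = -2*2*(-88) - 9 = -4*(-88) - 9 = 352 - 9 = 343)
E*(-283) - 261 = 343*(-283) - 261 = -97069 - 261 = -97330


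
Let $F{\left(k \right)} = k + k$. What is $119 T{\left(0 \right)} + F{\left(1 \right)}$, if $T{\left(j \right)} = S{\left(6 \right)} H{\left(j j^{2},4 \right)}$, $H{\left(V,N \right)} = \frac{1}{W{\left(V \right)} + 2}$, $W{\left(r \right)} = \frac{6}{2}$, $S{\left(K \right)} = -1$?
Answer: $- \frac{109}{5} \approx -21.8$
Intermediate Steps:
$F{\left(k \right)} = 2 k$
$W{\left(r \right)} = 3$ ($W{\left(r \right)} = 6 \cdot \frac{1}{2} = 3$)
$H{\left(V,N \right)} = \frac{1}{5}$ ($H{\left(V,N \right)} = \frac{1}{3 + 2} = \frac{1}{5}$)
$T{\left(j \right)} = - \frac{1}{5}$ ($T{\left(j \right)} = \left(-1\right) \frac{1}{5} = - \frac{1}{5}$)
$119 T{\left(0 \right)} + F{\left(1 \right)} = 119 \left(- \frac{1}{5}\right) + 2 \cdot 1 = - \frac{119}{5} + 2 = - \frac{109}{5}$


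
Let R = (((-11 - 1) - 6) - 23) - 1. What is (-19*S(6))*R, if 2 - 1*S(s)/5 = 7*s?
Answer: -159600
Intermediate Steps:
S(s) = 10 - 35*s
R = -42 (R = ((-12 - 6) - 23) - 1 = (-18 - 23) - 1 = -41 - 1 = -42)
(-19*S(6))*R = -19*(10 - 35*6)*(-42) = -19*(10 - 210)*(-42) = -19*(-200)*(-42) = 3800*(-42) = -159600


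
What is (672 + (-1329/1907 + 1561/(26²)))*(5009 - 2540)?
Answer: 2144018188563/1289132 ≈ 1.6631e+6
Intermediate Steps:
(672 + (-1329/1907 + 1561/(26²)))*(5009 - 2540) = (672 + (-1329*1/1907 + 1561/676))*2469 = (672 + (-1329/1907 + 1561*(1/676)))*2469 = (672 + (-1329/1907 + 1561/676))*2469 = (672 + 2078423/1289132)*2469 = (868375127/1289132)*2469 = 2144018188563/1289132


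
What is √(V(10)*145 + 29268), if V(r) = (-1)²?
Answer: √29413 ≈ 171.50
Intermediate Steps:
V(r) = 1
√(V(10)*145 + 29268) = √(1*145 + 29268) = √(145 + 29268) = √29413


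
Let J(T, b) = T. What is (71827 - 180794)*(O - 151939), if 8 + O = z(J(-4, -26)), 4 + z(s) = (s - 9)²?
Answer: 16539229194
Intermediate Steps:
z(s) = -4 + (-9 + s)² (z(s) = -4 + (s - 9)² = -4 + (-9 + s)²)
O = 157 (O = -8 + (-4 + (-9 - 4)²) = -8 + (-4 + (-13)²) = -8 + (-4 + 169) = -8 + 165 = 157)
(71827 - 180794)*(O - 151939) = (71827 - 180794)*(157 - 151939) = -108967*(-151782) = 16539229194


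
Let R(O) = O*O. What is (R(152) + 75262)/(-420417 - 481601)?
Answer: -49183/451009 ≈ -0.10905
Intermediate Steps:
R(O) = O²
(R(152) + 75262)/(-420417 - 481601) = (152² + 75262)/(-420417 - 481601) = (23104 + 75262)/(-902018) = 98366*(-1/902018) = -49183/451009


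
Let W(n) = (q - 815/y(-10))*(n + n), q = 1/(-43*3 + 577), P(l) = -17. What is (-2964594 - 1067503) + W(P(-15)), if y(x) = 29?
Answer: -26186295565/6496 ≈ -4.0311e+6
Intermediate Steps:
q = 1/448 (q = 1/(-129 + 577) = 1/448 ≈ 0.0022321)
W(n) = -365091*n/6496 (W(n) = (1/448 - 815/29)*(n + n) = (1/448 - 815*1/29)*(2*n) = (1/448 - 815/29)*(2*n) = -365091*n/6496)
(-2964594 - 1067503) + W(P(-15)) = (-2964594 - 1067503) - 365091/6496*(-17) = -4032097 + 6206547/6496 = -26186295565/6496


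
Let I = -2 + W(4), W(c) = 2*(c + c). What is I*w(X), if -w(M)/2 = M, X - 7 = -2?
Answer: -140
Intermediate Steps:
X = 5 (X = 7 - 2 = 5)
W(c) = 4*c (W(c) = 2*(2*c) = 4*c)
w(M) = -2*M
I = 14 (I = -2 + 4*4 = -2 + 16 = 14)
I*w(X) = 14*(-2*5) = 14*(-10) = -140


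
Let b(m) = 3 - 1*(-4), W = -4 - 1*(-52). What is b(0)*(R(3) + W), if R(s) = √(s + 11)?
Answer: 336 + 7*√14 ≈ 362.19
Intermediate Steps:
W = 48 (W = -4 + 52 = 48)
R(s) = √(11 + s)
b(m) = 7 (b(m) = 3 + 4 = 7)
b(0)*(R(3) + W) = 7*(√(11 + 3) + 48) = 7*(√14 + 48) = 7*(48 + √14) = 336 + 7*√14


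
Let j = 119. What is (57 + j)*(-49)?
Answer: -8624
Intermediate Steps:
(57 + j)*(-49) = (57 + 119)*(-49) = 176*(-49) = -8624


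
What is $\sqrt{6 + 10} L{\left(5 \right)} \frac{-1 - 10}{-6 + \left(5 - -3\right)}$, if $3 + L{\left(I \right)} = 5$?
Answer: $-44$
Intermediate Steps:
$L{\left(I \right)} = 2$ ($L{\left(I \right)} = -3 + 5 = 2$)
$\sqrt{6 + 10} L{\left(5 \right)} \frac{-1 - 10}{-6 + \left(5 - -3\right)} = \sqrt{6 + 10} \cdot 2 \frac{-1 - 10}{-6 + \left(5 - -3\right)} = \sqrt{16} \cdot 2 \left(- \frac{11}{-6 + \left(5 + 3\right)}\right) = 4 \cdot 2 \left(- \frac{11}{-6 + 8}\right) = 8 \left(- \frac{11}{2}\right) = -44$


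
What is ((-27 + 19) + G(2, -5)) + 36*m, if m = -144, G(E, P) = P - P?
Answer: -5192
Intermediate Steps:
G(E, P) = 0
((-27 + 19) + G(2, -5)) + 36*m = ((-27 + 19) + 0) + 36*(-144) = (-8 + 0) - 5184 = -8 - 5184 = -5192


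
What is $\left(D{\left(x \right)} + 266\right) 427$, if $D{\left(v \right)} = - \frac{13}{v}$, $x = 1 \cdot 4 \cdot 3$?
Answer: $\frac{1357433}{12} \approx 1.1312 \cdot 10^{5}$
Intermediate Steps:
$x = 12$ ($x = 4 \cdot 3 = 12$)
$\left(D{\left(x \right)} + 266\right) 427 = \left(- \frac{13}{12} + 266\right) 427 = \frac{3179}{12} \cdot 427 = \frac{1357433}{12}$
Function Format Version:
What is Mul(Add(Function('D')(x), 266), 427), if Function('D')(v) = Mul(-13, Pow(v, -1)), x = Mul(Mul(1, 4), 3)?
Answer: Rational(1357433, 12) ≈ 1.1312e+5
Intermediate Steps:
x = 12 (x = Mul(4, 3) = 12)
Mul(Add(Function('D')(x), 266), 427) = Mul(Add(Mul(-13, Pow(12, -1)), 266), 427) = Mul(Add(Mul(-13, Rational(1, 12)), 266), 427) = Mul(Add(Rational(-13, 12), 266), 427) = Mul(Rational(3179, 12), 427) = Rational(1357433, 12)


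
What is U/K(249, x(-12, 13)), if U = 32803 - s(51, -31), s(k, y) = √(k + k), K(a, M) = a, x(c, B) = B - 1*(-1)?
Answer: 32803/249 - √102/249 ≈ 131.70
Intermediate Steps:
x(c, B) = 1 + B (x(c, B) = B + 1 = 1 + B)
s(k, y) = √2*√k (s(k, y) = √(2*k) = √2*√k)
U = 32803 - √102 (U = 32803 - √2*√51 = 32803 - √102 ≈ 32793.)
U/K(249, x(-12, 13)) = (32803 - √102)/249 = (32803 - √102)*(1/249) = 32803/249 - √102/249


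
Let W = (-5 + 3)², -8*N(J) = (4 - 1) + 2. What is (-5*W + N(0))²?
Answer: 27225/64 ≈ 425.39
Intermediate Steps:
N(J) = -5/8 (N(J) = -((4 - 1) + 2)/8 = -(3 + 2)/8 = -⅛*5 = -5/8)
W = 4 (W = (-2)² = 4)
(-5*W + N(0))² = (-5*4 - 5/8)² = (-20 - 5/8)² = (-165/8)² = 27225/64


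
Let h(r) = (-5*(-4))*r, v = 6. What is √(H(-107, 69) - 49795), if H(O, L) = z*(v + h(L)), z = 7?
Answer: I*√40093 ≈ 200.23*I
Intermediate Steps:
h(r) = 20*r
H(O, L) = 42 + 140*L (H(O, L) = 7*(6 + 20*L) = 42 + 140*L)
√(H(-107, 69) - 49795) = √((42 + 140*69) - 49795) = √((42 + 9660) - 49795) = √(9702 - 49795) = √(-40093) = I*√40093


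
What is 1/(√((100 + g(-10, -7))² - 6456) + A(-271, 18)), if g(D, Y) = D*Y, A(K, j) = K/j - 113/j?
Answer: 48/49475 + 9*√5611/98950 ≈ 0.0077833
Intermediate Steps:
A(K, j) = -113/j + K/j
1/(√((100 + g(-10, -7))² - 6456) + A(-271, 18)) = 1/(√((100 - 10*(-7))² - 6456) + (-113 - 271)/18) = 1/(√((100 + 70)² - 6456) + (1/18)*(-384)) = 1/(√(170² - 6456) - 64/3) = 1/(√(28900 - 6456) - 64/3) = 1/(√22444 - 64/3) = 1/(2*√5611 - 64/3) = 1/(-64/3 + 2*√5611)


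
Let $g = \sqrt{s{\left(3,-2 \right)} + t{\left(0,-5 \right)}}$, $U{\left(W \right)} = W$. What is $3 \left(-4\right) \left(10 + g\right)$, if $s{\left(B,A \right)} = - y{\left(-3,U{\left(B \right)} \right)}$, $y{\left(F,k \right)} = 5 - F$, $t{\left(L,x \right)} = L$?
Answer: $-120 - 24 i \sqrt{2} \approx -120.0 - 33.941 i$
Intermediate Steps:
$s{\left(B,A \right)} = -8$ ($s{\left(B,A \right)} = - (5 - -3) = - (5 + 3) = \left(-1\right) 8 = -8$)
$g = 2 i \sqrt{2}$ ($g = \sqrt{-8 + 0} = \sqrt{-8} = 2 i \sqrt{2} \approx 2.8284 i$)
$3 \left(-4\right) \left(10 + g\right) = 3 \left(-4\right) \left(10 + 2 i \sqrt{2}\right) = - 12 \left(10 + 2 i \sqrt{2}\right) = -120 - 24 i \sqrt{2}$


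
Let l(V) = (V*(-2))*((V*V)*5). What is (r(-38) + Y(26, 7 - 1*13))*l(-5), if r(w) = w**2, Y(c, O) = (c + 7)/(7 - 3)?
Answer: 3630625/2 ≈ 1.8153e+6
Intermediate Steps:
Y(c, O) = 7/4 + c/4 (Y(c, O) = (7 + c)/4 = (7 + c)*(1/4) = 7/4 + c/4)
l(V) = -10*V**3 (l(V) = (-2*V)*(V**2*5) = (-2*V)*(5*V**2) = -10*V**3)
(r(-38) + Y(26, 7 - 1*13))*l(-5) = ((-38)**2 + (7/4 + (1/4)*26))*(-10*(-5)**3) = (1444 + (7/4 + 13/2))*(-10*(-125)) = (1444 + 33/4)*1250 = (5809/4)*1250 = 3630625/2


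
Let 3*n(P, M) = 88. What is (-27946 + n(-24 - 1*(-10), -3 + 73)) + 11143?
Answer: -50321/3 ≈ -16774.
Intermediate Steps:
n(P, M) = 88/3 (n(P, M) = (1/3)*88 = 88/3)
(-27946 + n(-24 - 1*(-10), -3 + 73)) + 11143 = (-27946 + 88/3) + 11143 = -83750/3 + 11143 = -50321/3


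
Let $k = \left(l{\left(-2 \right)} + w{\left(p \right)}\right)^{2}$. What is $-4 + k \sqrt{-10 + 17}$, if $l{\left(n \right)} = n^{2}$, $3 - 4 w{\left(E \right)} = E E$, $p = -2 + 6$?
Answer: $-4 + \frac{9 \sqrt{7}}{16} \approx -2.5118$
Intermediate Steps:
$p = 4$
$w{\left(E \right)} = \frac{3}{4} - \frac{E^{2}}{4}$ ($w{\left(E \right)} = \frac{3}{4} - \frac{E E}{4} = \frac{3}{4} - \frac{E^{2}}{4}$)
$k = \frac{9}{16}$ ($k = \left(\left(-2\right)^{2} + \left(\frac{3}{4} - \frac{4^{2}}{4}\right)\right)^{2} = \left(4 + \left(\frac{3}{4} - 4\right)\right)^{2} = \left(4 - \frac{13}{4}\right)^{2} = \left(\frac{3}{4}\right)^{2} = \frac{9}{16} \approx 0.5625$)
$-4 + k \sqrt{-10 + 17} = -4 + \frac{9 \sqrt{-10 + 17}}{16} = -4 + \frac{9 \sqrt{7}}{16}$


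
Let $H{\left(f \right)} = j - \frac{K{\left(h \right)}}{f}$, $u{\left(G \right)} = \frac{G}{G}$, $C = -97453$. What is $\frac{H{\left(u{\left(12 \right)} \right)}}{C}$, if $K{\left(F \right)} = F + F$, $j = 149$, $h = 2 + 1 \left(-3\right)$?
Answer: $- \frac{151}{97453} \approx -0.0015495$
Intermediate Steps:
$h = -1$ ($h = 2 - 3 = -1$)
$u{\left(G \right)} = 1$
$K{\left(F \right)} = 2 F$
$H{\left(f \right)} = 149 + \frac{2}{f}$ ($H{\left(f \right)} = 149 - \frac{2 \left(-1\right)}{f} = 149 - - \frac{2}{f} = 149 + \frac{2}{f}$)
$\frac{H{\left(u{\left(12 \right)} \right)}}{C} = \frac{149 + \frac{2}{1}}{-97453} = \left(149 + 2 \cdot 1\right) \left(- \frac{1}{97453}\right) = \left(149 + 2\right) \left(- \frac{1}{97453}\right) = 151 \left(- \frac{1}{97453}\right) = - \frac{151}{97453}$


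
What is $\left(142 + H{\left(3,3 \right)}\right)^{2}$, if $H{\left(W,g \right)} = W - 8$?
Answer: $18769$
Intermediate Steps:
$H{\left(W,g \right)} = -8 + W$
$\left(142 + H{\left(3,3 \right)}\right)^{2} = \left(142 + \left(-8 + 3\right)\right)^{2} = \left(142 - 5\right)^{2} = 137^{2} = 18769$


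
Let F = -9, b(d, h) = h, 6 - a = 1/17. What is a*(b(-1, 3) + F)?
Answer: -606/17 ≈ -35.647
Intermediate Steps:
a = 101/17 (a = 6 - 1/17 = 101/17 ≈ 5.9412)
a*(b(-1, 3) + F) = 101*(3 - 9)/17 = (101/17)*(-6) = -606/17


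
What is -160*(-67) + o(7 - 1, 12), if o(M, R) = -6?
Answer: 10714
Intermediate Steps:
-160*(-67) + o(7 - 1, 12) = -160*(-67) - 6 = 10720 - 6 = 10714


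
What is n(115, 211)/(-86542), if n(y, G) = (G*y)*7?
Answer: -169855/86542 ≈ -1.9627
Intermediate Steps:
n(y, G) = 7*G*y
n(115, 211)/(-86542) = (7*211*115)/(-86542) = 169855*(-1/86542) = -169855/86542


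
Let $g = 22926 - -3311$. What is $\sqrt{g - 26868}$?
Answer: $i \sqrt{631} \approx 25.12 i$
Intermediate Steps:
$g = 26237$ ($g = 22926 + 3311 = 26237$)
$\sqrt{g - 26868} = \sqrt{26237 - 26868} = \sqrt{-631} = i \sqrt{631}$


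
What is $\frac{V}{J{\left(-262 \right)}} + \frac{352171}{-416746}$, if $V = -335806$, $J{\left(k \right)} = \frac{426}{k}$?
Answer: $\frac{18332825740733}{88766898} \approx 2.0653 \cdot 10^{5}$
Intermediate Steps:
$\frac{V}{J{\left(-262 \right)}} + \frac{352171}{-416746} = - \frac{335806}{426 \frac{1}{-262}} + \frac{352171}{-416746} = - \frac{335806}{426 \left(- \frac{1}{262}\right)} + 352171 \left(- \frac{1}{416746}\right) = - \frac{335806}{- \frac{213}{131}} - \frac{352171}{416746} = \left(-335806\right) \left(- \frac{131}{213}\right) - \frac{352171}{416746} = \frac{43990586}{213} - \frac{352171}{416746} = \frac{18332825740733}{88766898}$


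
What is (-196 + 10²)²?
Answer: 9216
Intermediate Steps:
(-196 + 10²)² = (-196 + 100)² = (-96)² = 9216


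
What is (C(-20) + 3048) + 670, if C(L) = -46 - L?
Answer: 3692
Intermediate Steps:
(C(-20) + 3048) + 670 = ((-46 - 1*(-20)) + 3048) + 670 = ((-46 + 20) + 3048) + 670 = (-26 + 3048) + 670 = 3022 + 670 = 3692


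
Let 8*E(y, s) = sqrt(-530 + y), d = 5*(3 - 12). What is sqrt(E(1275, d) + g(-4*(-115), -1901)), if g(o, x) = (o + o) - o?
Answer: sqrt(7360 + 2*sqrt(745))/4 ≈ 21.527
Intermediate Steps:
g(o, x) = o (g(o, x) = 2*o - o = o)
d = -45 (d = 5*(-9) = -45)
E(y, s) = sqrt(-530 + y)/8
sqrt(E(1275, d) + g(-4*(-115), -1901)) = sqrt(sqrt(-530 + 1275)/8 - 4*(-115)) = sqrt(sqrt(745)/8 + 460) = sqrt(460 + sqrt(745)/8)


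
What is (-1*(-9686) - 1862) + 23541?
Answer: 31365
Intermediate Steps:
(-1*(-9686) - 1862) + 23541 = (9686 - 1862) + 23541 = 7824 + 23541 = 31365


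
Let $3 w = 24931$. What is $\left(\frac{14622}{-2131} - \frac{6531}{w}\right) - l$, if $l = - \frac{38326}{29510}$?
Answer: $- \frac{4976773385932}{783903064555} \approx -6.3487$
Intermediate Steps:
$w = \frac{24931}{3}$ ($w = \frac{1}{3} \cdot 24931 = \frac{24931}{3} \approx 8310.3$)
$l = - \frac{19163}{14755}$ ($l = \left(-38326\right) \frac{1}{29510} = - \frac{19163}{14755} \approx -1.2987$)
$\left(\frac{14622}{-2131} - \frac{6531}{w}\right) - l = \left(\frac{14622}{-2131} - \frac{6531}{\frac{24931}{3}}\right) - - \frac{19163}{14755} = \left(14622 \left(- \frac{1}{2131}\right) - \frac{19593}{24931}\right) + \frac{19163}{14755} = \left(- \frac{14622}{2131} - \frac{19593}{24931}\right) + \frac{19163}{14755} = - \frac{406293765}{53127961} + \frac{19163}{14755} = - \frac{4976773385932}{783903064555}$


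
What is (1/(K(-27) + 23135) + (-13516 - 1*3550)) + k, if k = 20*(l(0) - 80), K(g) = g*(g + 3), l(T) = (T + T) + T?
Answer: -443933477/23783 ≈ -18666.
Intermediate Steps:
l(T) = 3*T (l(T) = 2*T + T = 3*T)
K(g) = g*(3 + g)
k = -1600 (k = 20*(3*0 - 80) = 20*(0 - 80) = 20*(-80) = -1600)
(1/(K(-27) + 23135) + (-13516 - 1*3550)) + k = (1/(-27*(3 - 27) + 23135) + (-13516 - 1*3550)) - 1600 = (1/(-27*(-24) + 23135) + (-13516 - 3550)) - 1600 = (1/(648 + 23135) - 17066) - 1600 = (1/23783 - 17066) - 1600 = -405880677/23783 - 1600 = -443933477/23783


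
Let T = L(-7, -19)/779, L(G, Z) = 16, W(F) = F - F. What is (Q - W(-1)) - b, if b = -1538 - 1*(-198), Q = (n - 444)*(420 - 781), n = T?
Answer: 6626280/41 ≈ 1.6162e+5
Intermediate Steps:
W(F) = 0
T = 16/779 ≈ 0.020539
n = 16/779 ≈ 0.020539
Q = 6571340/41 (Q = (16/779 - 444)*(420 - 781) = -345860/779*(-361) = 6571340/41 ≈ 1.6028e+5)
b = -1340 (b = -1538 + 198 = -1340)
(Q - W(-1)) - b = (6571340/41 - 1*0) - 1*(-1340) = (6571340/41 + 0) + 1340 = 6571340/41 + 1340 = 6626280/41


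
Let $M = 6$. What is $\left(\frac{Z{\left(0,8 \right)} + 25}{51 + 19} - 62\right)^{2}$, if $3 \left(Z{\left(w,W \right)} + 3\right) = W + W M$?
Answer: $\frac{41589601}{11025} \approx 3772.3$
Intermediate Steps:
$Z{\left(w,W \right)} = -3 + \frac{7 W}{3}$ ($Z{\left(w,W \right)} = -3 + \frac{W + W 6}{3} = -3 + \frac{W + 6 W}{3} = -3 + \frac{7 W}{3}$)
$\left(\frac{Z{\left(0,8 \right)} + 25}{51 + 19} - 62\right)^{2} = \left(\frac{\left(-3 + \frac{7}{3} \cdot 8\right) + 25}{51 + 19} - 62\right)^{2} = \left(\frac{\left(-3 + \frac{56}{3}\right) + 25}{70} - 62\right)^{2} = \left(\left(\frac{47}{3} + 25\right) \frac{1}{70} - 62\right)^{2} = \left(\frac{122}{3} \cdot \frac{1}{70} - 62\right)^{2} = \left(\frac{61}{105} - 62\right)^{2} = \left(- \frac{6449}{105}\right)^{2} = \frac{41589601}{11025}$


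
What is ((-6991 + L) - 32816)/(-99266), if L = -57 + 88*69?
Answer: 16896/49633 ≈ 0.34042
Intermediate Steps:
L = 6015 (L = -57 + 6072 = 6015)
((-6991 + L) - 32816)/(-99266) = ((-6991 + 6015) - 32816)/(-99266) = (-976 - 32816)*(-1/99266) = -33792*(-1/99266) = 16896/49633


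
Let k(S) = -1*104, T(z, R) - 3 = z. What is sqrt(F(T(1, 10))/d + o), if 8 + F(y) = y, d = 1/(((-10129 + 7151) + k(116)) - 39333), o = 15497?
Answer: 3*sqrt(20573) ≈ 430.30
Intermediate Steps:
T(z, R) = 3 + z
k(S) = -104
d = -1/42415 (d = 1/(((-10129 + 7151) - 104) - 39333) = 1/((-2978 - 104) - 39333) = 1/(-3082 - 39333) = 1/(-42415) = -1/42415 ≈ -2.3577e-5)
F(y) = -8 + y
sqrt(F(T(1, 10))/d + o) = sqrt((-8 + (3 + 1))/(-1/42415) + 15497) = sqrt((-8 + 4)*(-42415) + 15497) = sqrt(-4*(-42415) + 15497) = sqrt(169660 + 15497) = sqrt(185157) = 3*sqrt(20573)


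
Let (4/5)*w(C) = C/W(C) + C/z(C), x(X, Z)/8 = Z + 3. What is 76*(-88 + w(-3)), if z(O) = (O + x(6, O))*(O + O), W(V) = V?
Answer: -39653/6 ≈ -6608.8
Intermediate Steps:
x(X, Z) = 24 + 8*Z (x(X, Z) = 8*(Z + 3) = 8*(3 + Z) = 24 + 8*Z)
z(O) = 2*O*(24 + 9*O) (z(O) = (O + (24 + 8*O))*(O + O) = (24 + 9*O)*(2*O) = 2*O*(24 + 9*O))
w(C) = 5/4 + 5/(24*(8 + 3*C)) (w(C) = 5*(C/C + C/((6*C*(8 + 3*C))))/4 = 5*(1 + C*(1/(6*C*(8 + 3*C))))/4 = 5*(1 + 1/(6*(8 + 3*C)))/4 = 5/4 + 5/(24*(8 + 3*C)))
76*(-88 + w(-3)) = 76*(-88 + 5*(49 + 18*(-3))/(24*(8 + 3*(-3)))) = 76*(-88 + 5*(49 - 54)/(24*(8 - 9))) = 76*(-88 + (5/24)*(-5)/(-1)) = 76*(-88 + (5/24)*(-1)*(-5)) = 76*(-88 + 25/24) = 76*(-2087/24) = -39653/6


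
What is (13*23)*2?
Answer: 598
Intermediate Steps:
(13*23)*2 = 299*2 = 598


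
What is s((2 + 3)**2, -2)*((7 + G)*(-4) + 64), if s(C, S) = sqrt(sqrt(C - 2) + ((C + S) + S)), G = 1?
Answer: 32*sqrt(21 + sqrt(23)) ≈ 162.53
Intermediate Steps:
s(C, S) = sqrt(C + sqrt(-2 + C) + 2*S) (s(C, S) = sqrt(sqrt(-2 + C) + (C + 2*S)) = sqrt(C + sqrt(-2 + C) + 2*S))
s((2 + 3)**2, -2)*((7 + G)*(-4) + 64) = sqrt((2 + 3)**2 + sqrt(-2 + (2 + 3)**2) + 2*(-2))*((7 + 1)*(-4) + 64) = sqrt(5**2 + sqrt(-2 + 5**2) - 4)*(8*(-4) + 64) = sqrt(25 + sqrt(-2 + 25) - 4)*(-32 + 64) = sqrt(25 + sqrt(23) - 4)*32 = sqrt(21 + sqrt(23))*32 = 32*sqrt(21 + sqrt(23))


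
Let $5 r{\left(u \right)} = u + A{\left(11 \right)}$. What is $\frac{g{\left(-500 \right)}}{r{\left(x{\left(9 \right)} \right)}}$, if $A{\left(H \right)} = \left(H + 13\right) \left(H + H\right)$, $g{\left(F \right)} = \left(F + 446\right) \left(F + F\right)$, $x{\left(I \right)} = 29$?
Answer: $\frac{270000}{557} \approx 484.74$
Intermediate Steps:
$g{\left(F \right)} = 2 F \left(446 + F\right)$ ($g{\left(F \right)} = \left(446 + F\right) 2 F = 2 F \left(446 + F\right)$)
$A{\left(H \right)} = 2 H \left(13 + H\right)$ ($A{\left(H \right)} = \left(13 + H\right) 2 H = 2 H \left(13 + H\right)$)
$r{\left(u \right)} = \frac{528}{5} + \frac{u}{5}$ ($r{\left(u \right)} = \frac{u + 2 \cdot 11 \left(13 + 11\right)}{5} = \frac{u + 2 \cdot 11 \cdot 24}{5} = \frac{u + 528}{5} = \frac{528 + u}{5} = \frac{528}{5} + \frac{u}{5}$)
$\frac{g{\left(-500 \right)}}{r{\left(x{\left(9 \right)} \right)}} = \frac{2 \left(-500\right) \left(446 - 500\right)}{\frac{528}{5} + \frac{1}{5} \cdot 29} = \frac{2 \left(-500\right) \left(-54\right)}{\frac{528}{5} + \frac{29}{5}} = \frac{54000}{\frac{557}{5}} = 54000 \cdot \frac{5}{557} = \frac{270000}{557}$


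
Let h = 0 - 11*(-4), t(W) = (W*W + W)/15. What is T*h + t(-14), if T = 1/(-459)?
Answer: 27626/2295 ≈ 12.037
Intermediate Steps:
t(W) = W/15 + W**2/15 (t(W) = (W**2 + W)*(1/15) = (W + W**2)*(1/15) = W/15 + W**2/15)
T = -1/459 ≈ -0.0021787
h = 44 (h = 0 + 44 = 44)
T*h + t(-14) = -1/459*44 + (1/15)*(-14)*(1 - 14) = -44/459 + (1/15)*(-14)*(-13) = -44/459 + 182/15 = 27626/2295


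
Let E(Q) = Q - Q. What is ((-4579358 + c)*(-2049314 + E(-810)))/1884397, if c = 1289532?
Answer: 75751533476/21173 ≈ 3.5777e+6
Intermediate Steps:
E(Q) = 0
((-4579358 + c)*(-2049314 + E(-810)))/1884397 = ((-4579358 + 1289532)*(-2049314 + 0))/1884397 = -3289826*(-2049314)*(1/1884397) = 6741886479364*(1/1884397) = 75751533476/21173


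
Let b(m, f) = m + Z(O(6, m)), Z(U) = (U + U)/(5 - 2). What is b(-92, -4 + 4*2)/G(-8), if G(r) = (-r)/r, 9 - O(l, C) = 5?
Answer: 268/3 ≈ 89.333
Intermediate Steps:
O(l, C) = 4 (O(l, C) = 9 - 1*5 = 9 - 5 = 4)
Z(U) = 2*U/3 (Z(U) = (2*U)/3 = (2*U)*(⅓) = 2*U/3)
b(m, f) = 8/3 + m (b(m, f) = m + (⅔)*4 = m + 8/3 = 8/3 + m)
G(r) = -1
b(-92, -4 + 4*2)/G(-8) = (8/3 - 92)/(-1) = -268/3*(-1) = 268/3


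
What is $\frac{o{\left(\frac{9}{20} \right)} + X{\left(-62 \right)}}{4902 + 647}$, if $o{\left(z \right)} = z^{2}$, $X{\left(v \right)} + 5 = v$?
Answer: $- \frac{26719}{2219600} \approx -0.012038$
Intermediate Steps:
$X{\left(v \right)} = -5 + v$
$\frac{o{\left(\frac{9}{20} \right)} + X{\left(-62 \right)}}{4902 + 647} = \frac{\left(\frac{9}{20}\right)^{2} - 67}{4902 + 647} = \frac{\left(9 \cdot \frac{1}{20}\right)^{2} - 67}{5549} = \left(\left(\frac{9}{20}\right)^{2} - 67\right) \frac{1}{5549} = \left(\frac{81}{400} - 67\right) \frac{1}{5549} = \left(- \frac{26719}{400}\right) \frac{1}{5549} = - \frac{26719}{2219600}$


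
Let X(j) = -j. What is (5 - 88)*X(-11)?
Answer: -913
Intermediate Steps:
(5 - 88)*X(-11) = (5 - 88)*(-1*(-11)) = -83*11 = -913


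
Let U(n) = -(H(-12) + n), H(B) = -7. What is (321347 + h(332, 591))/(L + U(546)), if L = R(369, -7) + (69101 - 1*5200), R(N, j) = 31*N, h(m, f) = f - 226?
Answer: 321712/74801 ≈ 4.3009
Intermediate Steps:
h(m, f) = -226 + f
U(n) = 7 - n (U(n) = -(-7 + n) = 7 - n)
L = 75340 (L = 31*369 + (69101 - 1*5200) = 11439 + (69101 - 5200) = 11439 + 63901 = 75340)
(321347 + h(332, 591))/(L + U(546)) = (321347 + (-226 + 591))/(75340 + (7 - 1*546)) = (321347 + 365)/(75340 + (7 - 546)) = 321712/(75340 - 539) = 321712/74801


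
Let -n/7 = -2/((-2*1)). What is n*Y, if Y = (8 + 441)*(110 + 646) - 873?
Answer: -2369997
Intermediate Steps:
n = -7 (n = -(-14)/((-2*1)) = -(-14)/(-2) = -(-14)*(-1)/2 = -7*1 = -7)
Y = 338571 (Y = 449*756 - 873 = 339444 - 873 = 338571)
n*Y = -7*338571 = -2369997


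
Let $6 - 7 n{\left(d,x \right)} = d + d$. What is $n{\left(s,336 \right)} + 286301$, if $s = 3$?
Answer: $286301$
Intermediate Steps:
$n{\left(d,x \right)} = \frac{6}{7} - \frac{2 d}{7}$ ($n{\left(d,x \right)} = \frac{6}{7} - \frac{d + d}{7} = \frac{6}{7} - \frac{2 d}{7}$)
$n{\left(s,336 \right)} + 286301 = \left(\frac{6}{7} - \frac{6}{7}\right) + 286301 = 0 + 286301 = 286301$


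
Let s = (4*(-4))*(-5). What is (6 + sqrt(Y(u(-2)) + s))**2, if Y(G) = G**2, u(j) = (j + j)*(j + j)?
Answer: 372 + 48*sqrt(21) ≈ 591.96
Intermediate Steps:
u(j) = 4*j**2 (u(j) = (2*j)*(2*j) = 4*j**2)
s = 80 (s = -16*(-5) = 80)
(6 + sqrt(Y(u(-2)) + s))**2 = (6 + sqrt((4*(-2)**2)**2 + 80))**2 = (6 + sqrt((4*4)**2 + 80))**2 = (6 + sqrt(16**2 + 80))**2 = (6 + sqrt(256 + 80))**2 = (6 + sqrt(336))**2 = (6 + 4*sqrt(21))**2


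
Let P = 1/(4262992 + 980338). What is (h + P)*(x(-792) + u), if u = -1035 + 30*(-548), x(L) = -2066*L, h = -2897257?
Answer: -24591589660931971773/5243330 ≈ -4.6901e+12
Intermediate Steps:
P = 1/5243330 ≈ 1.9072e-7
u = -17475 (u = -1035 - 16440 = -17475)
(h + P)*(x(-792) + u) = (-2897257 + 1/5243330)*(-2066*(-792) - 17475) = -15191274545809*(1636272 - 17475)/5243330 = -15191274545809/5243330*1618797 = -24591589660931971773/5243330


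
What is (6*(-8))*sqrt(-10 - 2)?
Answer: -96*I*sqrt(3) ≈ -166.28*I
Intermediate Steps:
(6*(-8))*sqrt(-10 - 2) = -96*I*sqrt(3)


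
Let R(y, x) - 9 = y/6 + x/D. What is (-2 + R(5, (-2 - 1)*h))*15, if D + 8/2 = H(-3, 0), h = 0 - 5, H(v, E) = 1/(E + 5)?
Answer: 2215/38 ≈ 58.289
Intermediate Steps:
H(v, E) = 1/(5 + E)
h = -5
D = -19/5 (D = -4 + 1/(5 + 0) = -4 + 1/5 = -4 + ⅕ = -19/5 ≈ -3.8000)
R(y, x) = 9 - 5*x/19 + y/6 (R(y, x) = 9 + (y/6 + x/(-19/5)) = 9 + (y*(⅙) + x*(-5/19)) = 9 + (y/6 - 5*x/19) = 9 + (-5*x/19 + y/6) = 9 - 5*x/19 + y/6)
(-2 + R(5, (-2 - 1)*h))*15 = (-2 + (9 - 5*(-2 - 1)*(-5)/19 + (⅙)*5))*15 = (-2 + (9 - (-15)*(-5)/19 + ⅚))*15 = (-2 + (9 - 5/19*15 + ⅚))*15 = (-2 + (9 - 75/19 + ⅚))*15 = (-2 + 671/114)*15 = (443/114)*15 = 2215/38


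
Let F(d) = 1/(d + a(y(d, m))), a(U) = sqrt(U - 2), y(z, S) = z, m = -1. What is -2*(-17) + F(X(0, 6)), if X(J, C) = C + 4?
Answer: 1569/46 - sqrt(2)/46 ≈ 34.078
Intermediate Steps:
a(U) = sqrt(-2 + U)
X(J, C) = 4 + C
F(d) = 1/(d + sqrt(-2 + d))
-2*(-17) + F(X(0, 6)) = -2*(-17) + 1/((4 + 6) + sqrt(-2 + (4 + 6))) = 34 + 1/(10 + sqrt(-2 + 10)) = 34 + 1/(10 + sqrt(8)) = 34 + 1/(10 + 2*sqrt(2))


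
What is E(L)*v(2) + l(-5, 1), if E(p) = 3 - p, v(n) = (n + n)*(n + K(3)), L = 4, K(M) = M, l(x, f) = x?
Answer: -25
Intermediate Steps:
v(n) = 2*n*(3 + n) (v(n) = (n + n)*(n + 3) = (2*n)*(3 + n) = 2*n*(3 + n))
E(L)*v(2) + l(-5, 1) = (3 - 1*4)*(2*2*(3 + 2)) - 5 = (3 - 4)*(2*2*5) - 5 = -1*20 - 5 = -20 - 5 = -25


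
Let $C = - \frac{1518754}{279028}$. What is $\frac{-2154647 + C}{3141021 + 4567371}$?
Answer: $- \frac{100201393645}{358476200496} \approx -0.27952$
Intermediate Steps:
$C = - \frac{759377}{139514}$ ($C = \left(-1518754\right) \frac{1}{279028} = - \frac{759377}{139514} \approx -5.443$)
$\frac{-2154647 + C}{3141021 + 4567371} = \frac{-2154647 - \frac{759377}{139514}}{3141021 + 4567371} = - \frac{300604180935}{139514 \cdot 7708392} = \left(- \frac{300604180935}{139514}\right) \frac{1}{7708392} = - \frac{100201393645}{358476200496}$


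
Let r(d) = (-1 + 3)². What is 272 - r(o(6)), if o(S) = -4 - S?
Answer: 268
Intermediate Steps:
r(d) = 4 (r(d) = 2² = 4)
272 - r(o(6)) = 272 - 1*4 = 272 - 4 = 268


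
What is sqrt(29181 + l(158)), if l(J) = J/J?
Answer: sqrt(29182) ≈ 170.83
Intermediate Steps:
l(J) = 1
sqrt(29181 + l(158)) = sqrt(29181 + 1) = sqrt(29182)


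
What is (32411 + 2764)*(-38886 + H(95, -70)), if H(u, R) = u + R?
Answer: -1366935675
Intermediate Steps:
H(u, R) = R + u
(32411 + 2764)*(-38886 + H(95, -70)) = (32411 + 2764)*(-38886 + (-70 + 95)) = 35175*(-38886 + 25) = 35175*(-38861) = -1366935675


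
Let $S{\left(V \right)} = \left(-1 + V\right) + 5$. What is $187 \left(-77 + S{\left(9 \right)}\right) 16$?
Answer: $-191488$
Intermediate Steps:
$S{\left(V \right)} = 4 + V$
$187 \left(-77 + S{\left(9 \right)}\right) 16 = 187 \left(-77 + \left(4 + 9\right)\right) 16 = 187 \left(-77 + 13\right) 16 = 187 \left(-64\right) 16 = \left(-11968\right) 16 = -191488$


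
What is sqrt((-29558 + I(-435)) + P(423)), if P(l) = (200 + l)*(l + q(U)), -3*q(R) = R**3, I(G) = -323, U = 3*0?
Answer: 4*sqrt(14603) ≈ 483.37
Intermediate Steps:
U = 0
q(R) = -R**3/3
P(l) = l*(200 + l) (P(l) = (200 + l)*(l - 1/3*0**3) = (200 + l)*(l - 1/3*0) = (200 + l)*(l + 0) = (200 + l)*l = l*(200 + l))
sqrt((-29558 + I(-435)) + P(423)) = sqrt((-29558 - 323) + 423*(200 + 423)) = sqrt(-29881 + 423*623) = sqrt(-29881 + 263529) = sqrt(233648) = 4*sqrt(14603)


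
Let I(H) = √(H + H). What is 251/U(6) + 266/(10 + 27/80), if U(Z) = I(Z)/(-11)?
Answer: 21280/827 - 2761*√3/6 ≈ -771.30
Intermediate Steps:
I(H) = √2*√H (I(H) = √(2*H) = √2*√H)
U(Z) = -√2*√Z/11 (U(Z) = (√2*√Z)/(-11) = (√2*√Z)*(-1/11) = -√2*√Z/11)
251/U(6) + 266/(10 + 27/80) = 251/((-√2*√6/11)) + 266/(10 + 27/80) = 251/((-2*√3/11)) + 266/(10 + 27*(1/80)) = 251*(-11*√3/6) + 266/(10 + 27/80) = -2761*√3/6 + 266/(827/80) = -2761*√3/6 + 266*(80/827) = -2761*√3/6 + 21280/827 = 21280/827 - 2761*√3/6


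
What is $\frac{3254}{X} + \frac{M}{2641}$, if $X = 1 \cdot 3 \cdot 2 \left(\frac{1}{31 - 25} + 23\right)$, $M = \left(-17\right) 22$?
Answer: $\frac{61452}{2641} \approx 23.268$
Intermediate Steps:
$M = -374$
$X = 139$ ($X = 3 \cdot 2 \left(\frac{1}{6} + 23\right) = 6 \left(\frac{1}{6} + 23\right) = 6 \cdot \frac{139}{6} = 139$)
$\frac{3254}{X} + \frac{M}{2641} = \frac{3254}{139} - \frac{374}{2641} = \frac{61452}{2641}$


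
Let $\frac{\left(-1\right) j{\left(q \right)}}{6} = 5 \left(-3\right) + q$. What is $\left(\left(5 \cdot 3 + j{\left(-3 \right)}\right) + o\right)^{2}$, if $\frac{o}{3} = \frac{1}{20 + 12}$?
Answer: $\frac{15515721}{1024} \approx 15152.0$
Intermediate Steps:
$j{\left(q \right)} = 90 - 6 q$ ($j{\left(q \right)} = - 6 \left(5 \left(-3\right) + q\right) = - 6 \left(-15 + q\right) = 90 - 6 q$)
$o = \frac{3}{32}$ ($o = \frac{3}{20 + 12} = \frac{3}{32} \approx 0.09375$)
$\left(\left(5 \cdot 3 + j{\left(-3 \right)}\right) + o\right)^{2} = \left(\left(5 \cdot 3 + \left(90 - -18\right)\right) + \frac{3}{32}\right)^{2} = \left(\left(15 + \left(90 + 18\right)\right) + \frac{3}{32}\right)^{2} = \left(\left(15 + 108\right) + \frac{3}{32}\right)^{2} = \left(123 + \frac{3}{32}\right)^{2} = \left(\frac{3939}{32}\right)^{2} = \frac{15515721}{1024}$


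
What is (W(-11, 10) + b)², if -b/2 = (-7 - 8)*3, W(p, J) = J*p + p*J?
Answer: 16900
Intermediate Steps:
W(p, J) = 2*J*p (W(p, J) = J*p + J*p = 2*J*p)
b = 90 (b = -2*(-7 - 8)*3 = -(-30)*3 = -2*(-45) = 90)
(W(-11, 10) + b)² = (2*10*(-11) + 90)² = (-220 + 90)² = (-130)² = 16900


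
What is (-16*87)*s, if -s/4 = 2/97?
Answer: 11136/97 ≈ 114.80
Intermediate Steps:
s = -8/97 ≈ -0.082474
(-16*87)*s = -16*87*(-8/97) = -1392*(-8/97) = 11136/97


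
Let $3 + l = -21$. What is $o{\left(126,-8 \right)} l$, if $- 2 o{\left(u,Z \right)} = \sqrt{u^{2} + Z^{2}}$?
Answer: $24 \sqrt{3985} \approx 1515.0$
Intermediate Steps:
$l = -24$ ($l = -3 - 21 = -24$)
$o{\left(u,Z \right)} = - \frac{\sqrt{Z^{2} + u^{2}}}{2}$ ($o{\left(u,Z \right)} = - \frac{\sqrt{u^{2} + Z^{2}}}{2} = - \frac{\sqrt{Z^{2} + u^{2}}}{2}$)
$o{\left(126,-8 \right)} l = - \frac{\sqrt{\left(-8\right)^{2} + 126^{2}}}{2} \left(-24\right) = - \frac{\sqrt{64 + 15876}}{2} \left(-24\right) = - \frac{\sqrt{15940}}{2} \left(-24\right) = - \frac{2 \sqrt{3985}}{2} \left(-24\right) = - \sqrt{3985} \left(-24\right) = 24 \sqrt{3985}$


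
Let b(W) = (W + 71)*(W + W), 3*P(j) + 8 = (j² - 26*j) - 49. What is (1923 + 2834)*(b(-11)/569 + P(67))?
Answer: 7262274050/1707 ≈ 4.2544e+6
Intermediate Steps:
P(j) = -19 - 26*j/3 + j²/3 (P(j) = -8/3 + ((j² - 26*j) - 49)/3 = -8/3 + (-49 + j² - 26*j)/3 = -8/3 + (-49/3 - 26*j/3 + j²/3) = -19 - 26*j/3 + j²/3)
b(W) = 2*W*(71 + W) (b(W) = (71 + W)*(2*W) = 2*W*(71 + W))
(1923 + 2834)*(b(-11)/569 + P(67)) = (1923 + 2834)*((2*(-11)*(71 - 11))/569 + (-19 - 26/3*67 + (⅓)*67²)) = 4757*((2*(-11)*60)*(1/569) + (-19 - 1742/3 + (⅓)*4489)) = 4757*(-1320*1/569 + (-19 - 1742/3 + 4489/3)) = 4757*(-1320/569 + 2690/3) = 4757*(1526650/1707) = 7262274050/1707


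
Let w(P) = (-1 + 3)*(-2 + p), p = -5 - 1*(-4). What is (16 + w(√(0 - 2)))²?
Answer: 100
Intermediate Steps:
p = -1 (p = -5 + 4 = -1)
w(P) = -6 (w(P) = (-1 + 3)*(-2 - 1) = 2*(-3) = -6)
(16 + w(√(0 - 2)))² = (16 - 6)² = 10² = 100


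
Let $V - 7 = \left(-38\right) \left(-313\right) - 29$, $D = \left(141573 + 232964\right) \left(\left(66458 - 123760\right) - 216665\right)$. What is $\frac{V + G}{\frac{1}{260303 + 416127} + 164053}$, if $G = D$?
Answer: $- \frac{69409000720687010}{110970370791} \approx -6.2547 \cdot 10^{5}$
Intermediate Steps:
$D = -102610778279$ ($D = 374537 \left(\left(66458 - 123760\right) - 216665\right) = 374537 \left(-57302 - 216665\right) = 374537 \left(-273967\right) = -102610778279$)
$V = 11872$ ($V = 7 - -11865 = 7 + \left(11894 - 29\right) = 7 + 11865 = 11872$)
$G = -102610778279$
$\frac{V + G}{\frac{1}{260303 + 416127} + 164053} = \frac{11872 - 102610778279}{\frac{1}{260303 + 416127} + 164053} = - \frac{102610766407}{\frac{1}{676430} + 164053} = - \frac{102610766407}{\frac{110970370791}{676430}} = \left(-102610766407\right) \frac{676430}{110970370791} = - \frac{69409000720687010}{110970370791}$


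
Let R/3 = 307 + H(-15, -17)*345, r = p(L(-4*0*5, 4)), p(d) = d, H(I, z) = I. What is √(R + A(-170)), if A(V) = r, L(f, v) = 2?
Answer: 7*I*√298 ≈ 120.84*I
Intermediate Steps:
r = 2
A(V) = 2
R = -14604 (R = 3*(307 - 15*345) = 3*(307 - 5175) = 3*(-4868) = -14604)
√(R + A(-170)) = √(-14604 + 2) = √(-14602) = 7*I*√298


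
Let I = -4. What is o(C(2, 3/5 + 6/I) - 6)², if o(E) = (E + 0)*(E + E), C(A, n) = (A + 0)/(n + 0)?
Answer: 119946304/6561 ≈ 18282.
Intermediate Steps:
C(A, n) = A/n
o(E) = 2*E² (o(E) = E*(2*E) = 2*E²)
o(C(2, 3/5 + 6/I) - 6)² = (2*(2/(3/5 + 6/(-4)) - 6)²)² = (2*(2/(3*(⅕) + 6*(-¼)) - 6)²)² = (2*(2/(⅗ - 3/2) - 6)²)² = (2*(2/(-9/10) - 6)²)² = (2*(2*(-10/9) - 6)²)² = (2*(-20/9 - 6)²)² = (2*(-74/9)²)² = (2*(5476/81))² = (10952/81)² = 119946304/6561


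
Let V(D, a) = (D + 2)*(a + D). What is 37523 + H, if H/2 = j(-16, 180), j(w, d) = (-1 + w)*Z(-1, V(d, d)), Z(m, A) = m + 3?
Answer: 37455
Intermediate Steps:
V(D, a) = (2 + D)*(D + a)
Z(m, A) = 3 + m
j(w, d) = -2 + 2*w (j(w, d) = (-1 + w)*(3 - 1) = (-1 + w)*2 = -2 + 2*w)
H = -68 (H = 2*(-2 + 2*(-16)) = 2*(-2 - 32) = 2*(-34) = -68)
37523 + H = 37523 - 68 = 37455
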